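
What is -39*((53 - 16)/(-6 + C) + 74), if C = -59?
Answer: -14319/5 ≈ -2863.8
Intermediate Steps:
-39*((53 - 16)/(-6 + C) + 74) = -39*((53 - 16)/(-6 - 59) + 74) = -39*(37/(-65) + 74) = -39*(37*(-1/65) + 74) = -39*(-37/65 + 74) = -39*4773/65 = -14319/5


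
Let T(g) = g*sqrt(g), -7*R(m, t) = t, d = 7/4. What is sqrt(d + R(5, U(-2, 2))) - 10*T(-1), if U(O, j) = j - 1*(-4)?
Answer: 10*I + 5*sqrt(7)/14 ≈ 0.94491 + 10.0*I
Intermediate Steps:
d = 7/4 (d = 7*(1/4) = 7/4 ≈ 1.7500)
U(O, j) = 4 + j (U(O, j) = j + 4 = 4 + j)
R(m, t) = -t/7
T(g) = g**(3/2)
sqrt(d + R(5, U(-2, 2))) - 10*T(-1) = sqrt(7/4 - (4 + 2)/7) - (-10)*I = sqrt(7/4 - 1/7*6) - (-10)*I = sqrt(7/4 - 6/7) + 10*I = sqrt(25/28) + 10*I = 5*sqrt(7)/14 + 10*I = 10*I + 5*sqrt(7)/14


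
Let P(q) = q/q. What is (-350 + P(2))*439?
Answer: -153211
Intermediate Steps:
P(q) = 1
(-350 + P(2))*439 = (-350 + 1)*439 = -349*439 = -153211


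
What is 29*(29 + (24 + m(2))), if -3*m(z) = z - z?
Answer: 1537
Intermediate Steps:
m(z) = 0 (m(z) = -(z - z)/3 = -⅓*0 = 0)
29*(29 + (24 + m(2))) = 29*(29 + (24 + 0)) = 29*(29 + 24) = 29*53 = 1537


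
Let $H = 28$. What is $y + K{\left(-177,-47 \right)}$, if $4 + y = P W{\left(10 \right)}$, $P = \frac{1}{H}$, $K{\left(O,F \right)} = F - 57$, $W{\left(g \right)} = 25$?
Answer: $- \frac{2999}{28} \approx -107.11$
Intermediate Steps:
$K{\left(O,F \right)} = -57 + F$
$P = \frac{1}{28} \approx 0.035714$
$y = - \frac{87}{28}$ ($y = -4 + \frac{1}{28} \cdot 25 = -4 + \frac{25}{28} = - \frac{87}{28} \approx -3.1071$)
$y + K{\left(-177,-47 \right)} = - \frac{87}{28} - 104 = - \frac{2999}{28}$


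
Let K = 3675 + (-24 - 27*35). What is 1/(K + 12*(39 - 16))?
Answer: 1/2982 ≈ 0.00033535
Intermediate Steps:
K = 2706 (K = 3675 + (-24 - 945) = 3675 - 969 = 2706)
1/(K + 12*(39 - 16)) = 1/(2706 + 12*(39 - 16)) = 1/(2706 + 12*23) = 1/(2706 + 276) = 1/2982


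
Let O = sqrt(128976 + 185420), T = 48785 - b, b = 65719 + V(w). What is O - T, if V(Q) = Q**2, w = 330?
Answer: 125834 + 2*sqrt(78599) ≈ 1.2639e+5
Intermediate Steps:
b = 174619 (b = 65719 + 330**2 = 65719 + 108900 = 174619)
T = -125834 (T = 48785 - 1*174619 = 48785 - 174619 = -125834)
O = 2*sqrt(78599) (O = sqrt(314396) = 2*sqrt(78599) ≈ 560.71)
O - T = 2*sqrt(78599) - 1*(-125834) = 2*sqrt(78599) + 125834 = 125834 + 2*sqrt(78599)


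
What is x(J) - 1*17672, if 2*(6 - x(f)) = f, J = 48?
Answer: -17690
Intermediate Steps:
x(f) = 6 - f/2
x(J) - 1*17672 = (6 - 1/2*48) - 1*17672 = (6 - 24) - 17672 = -18 - 17672 = -17690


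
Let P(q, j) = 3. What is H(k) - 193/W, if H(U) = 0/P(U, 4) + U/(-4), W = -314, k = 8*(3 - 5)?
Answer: 1449/314 ≈ 4.6146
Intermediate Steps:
k = -16 (k = 8*(-2) = -16)
H(U) = -U/4 (H(U) = 0/3 + U/(-4) = 0*(1/3) + U*(-1/4) = 0 - U/4 = -U/4)
H(k) - 193/W = -1/4*(-16) - 193/(-314) = 4 - 193*(-1/314) = 4 + 193/314 = 1449/314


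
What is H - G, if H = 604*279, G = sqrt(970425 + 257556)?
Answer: 168516 - sqrt(1227981) ≈ 1.6741e+5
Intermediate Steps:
G = sqrt(1227981) ≈ 1108.1
H = 168516
H - G = 168516 - sqrt(1227981)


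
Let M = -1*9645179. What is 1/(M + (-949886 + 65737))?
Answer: -1/10529328 ≈ -9.4973e-8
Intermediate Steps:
M = -9645179
1/(M + (-949886 + 65737)) = 1/(-9645179 + (-949886 + 65737)) = 1/(-9645179 - 884149) = 1/(-10529328) = -1/10529328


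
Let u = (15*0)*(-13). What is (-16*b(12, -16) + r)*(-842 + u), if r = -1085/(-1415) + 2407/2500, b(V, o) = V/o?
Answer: -4089459701/353750 ≈ -11560.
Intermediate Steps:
r = 1223681/707500 (r = -1085*(-1/1415) + 2407*(1/2500) = 217/283 + 2407/2500 = 1223681/707500 ≈ 1.7296)
u = 0 (u = 0*(-13) = 0)
(-16*b(12, -16) + r)*(-842 + u) = (-192/(-16) + 1223681/707500)*(-842 + 0) = (-192*(-1)/16 + 1223681/707500)*(-842) = (-16*(-3/4) + 1223681/707500)*(-842) = (12 + 1223681/707500)*(-842) = (9713681/707500)*(-842) = -4089459701/353750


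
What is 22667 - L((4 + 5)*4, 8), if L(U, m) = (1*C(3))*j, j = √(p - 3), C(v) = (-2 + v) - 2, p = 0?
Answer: 22667 + I*√3 ≈ 22667.0 + 1.732*I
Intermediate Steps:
C(v) = -4 + v
j = I*√3 (j = √(0 - 3) = √(-3) = I*√3 ≈ 1.732*I)
L(U, m) = -I*√3 (L(U, m) = (1*(-4 + 3))*(I*√3) = (1*(-1))*(I*√3) = -I*√3)
22667 - L((4 + 5)*4, 8) = 22667 - (-1)*I*√3 = 22667 + I*√3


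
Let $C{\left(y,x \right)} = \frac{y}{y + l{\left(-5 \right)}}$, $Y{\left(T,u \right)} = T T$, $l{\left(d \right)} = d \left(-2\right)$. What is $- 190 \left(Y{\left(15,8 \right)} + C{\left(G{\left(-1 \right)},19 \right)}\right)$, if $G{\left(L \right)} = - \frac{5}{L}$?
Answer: $- \frac{128440}{3} \approx -42813.0$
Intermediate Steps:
$l{\left(d \right)} = - 2 d$
$Y{\left(T,u \right)} = T^{2}$
$C{\left(y,x \right)} = \frac{y}{10 + y}$ ($C{\left(y,x \right)} = \frac{y}{y - -10} = \frac{y}{y + 10} = \frac{y}{10 + y}$)
$- 190 \left(Y{\left(15,8 \right)} + C{\left(G{\left(-1 \right)},19 \right)}\right) = - 190 \left(15^{2} + \frac{\left(-5\right) \frac{1}{-1}}{10 - \frac{5}{-1}}\right) = - 190 \left(225 + \frac{\left(-5\right) \left(-1\right)}{10 - -5}\right) = - 190 \left(225 + \frac{5}{10 + 5}\right) = - 190 \left(225 + \frac{5}{15}\right) = - 190 \left(225 + 5 \cdot \frac{1}{15}\right) = - 190 \left(225 + \frac{1}{3}\right) = \left(-190\right) \frac{676}{3} = - \frac{128440}{3}$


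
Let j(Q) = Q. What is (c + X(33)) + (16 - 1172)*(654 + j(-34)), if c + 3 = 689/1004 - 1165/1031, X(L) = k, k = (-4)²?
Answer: -741881075969/1035124 ≈ -7.1671e+5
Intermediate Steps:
k = 16
X(L) = 16
c = -3564673/1035124 (c = -3 + (689/1004 - 1165/1031) = -3 - 459301/1035124 = -3564673/1035124 ≈ -3.4437)
(c + X(33)) + (16 - 1172)*(654 + j(-34)) = (-3564673/1035124 + 16) + (16 - 1172)*(654 - 34) = 12997311/1035124 - 1156*620 = 12997311/1035124 - 716720 = -741881075969/1035124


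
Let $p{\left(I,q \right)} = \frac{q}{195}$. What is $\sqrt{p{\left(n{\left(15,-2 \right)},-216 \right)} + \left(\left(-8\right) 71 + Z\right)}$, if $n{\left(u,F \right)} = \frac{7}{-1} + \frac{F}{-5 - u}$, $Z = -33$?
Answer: $\frac{i \sqrt{2543905}}{65} \approx 24.538 i$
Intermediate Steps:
$n{\left(u,F \right)} = -7 + \frac{F}{-5 - u}$ ($n{\left(u,F \right)} = 7 \left(-1\right) + \frac{F}{-5 - u} = -7 + \frac{F}{-5 - u}$)
$p{\left(I,q \right)} = \frac{q}{195}$ ($p{\left(I,q \right)} = q \frac{1}{195} = \frac{q}{195}$)
$\sqrt{p{\left(n{\left(15,-2 \right)},-216 \right)} + \left(\left(-8\right) 71 + Z\right)} = \sqrt{\frac{1}{195} \left(-216\right) - 601} = \sqrt{- \frac{72}{65} - 601} = \sqrt{- \frac{39137}{65}} = \frac{i \sqrt{2543905}}{65}$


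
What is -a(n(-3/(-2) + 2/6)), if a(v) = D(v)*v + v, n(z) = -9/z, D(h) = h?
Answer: -2322/121 ≈ -19.190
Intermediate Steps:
a(v) = v + v**2 (a(v) = v*v + v = v**2 + v = v + v**2)
-a(n(-3/(-2) + 2/6)) = -(-9/(-3/(-2) + 2/6))*(1 - 9/(-3/(-2) + 2/6)) = -(-9/(-3*(-1/2) + 2*(1/6)))*(1 - 9/(-3*(-1/2) + 2*(1/6))) = -(-9/(3/2 + 1/3))*(1 - 9/(3/2 + 1/3)) = -(-9/11/6)*(1 - 9/11/6) = -(-9*6/11)*(1 - 9*6/11) = -(-54)*(1 - 54/11)/11 = -(-54)*(-43)/(11*11) = -1*2322/121 = -2322/121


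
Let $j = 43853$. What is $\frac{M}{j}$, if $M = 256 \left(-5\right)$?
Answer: $- \frac{1280}{43853} \approx -0.029188$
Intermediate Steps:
$M = -1280$
$\frac{M}{j} = - \frac{1280}{43853}$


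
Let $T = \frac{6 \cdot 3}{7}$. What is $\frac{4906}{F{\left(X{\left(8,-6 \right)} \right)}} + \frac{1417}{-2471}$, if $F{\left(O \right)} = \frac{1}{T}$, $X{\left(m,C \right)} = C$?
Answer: $\frac{31171307}{2471} \approx 12615.0$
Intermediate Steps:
$T = \frac{18}{7}$ ($T = 18 \cdot \frac{1}{7} = \frac{18}{7} \approx 2.5714$)
$F{\left(O \right)} = \frac{7}{18}$ ($F{\left(O \right)} = \frac{1}{\frac{18}{7}} = \frac{7}{18}$)
$\frac{4906}{F{\left(X{\left(8,-6 \right)} \right)}} + \frac{1417}{-2471} = \frac{4906}{\frac{7}{18}} + \frac{1417}{-2471} = 4906 \cdot \frac{18}{7} + 1417 \left(- \frac{1}{2471}\right) = \frac{88308}{7} - \frac{1417}{2471} = \frac{31171307}{2471}$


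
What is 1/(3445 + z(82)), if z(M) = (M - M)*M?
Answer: 1/3445 ≈ 0.00029028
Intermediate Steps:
z(M) = 0 (z(M) = 0*M = 0)
1/(3445 + z(82)) = 1/(3445 + 0) = 1/3445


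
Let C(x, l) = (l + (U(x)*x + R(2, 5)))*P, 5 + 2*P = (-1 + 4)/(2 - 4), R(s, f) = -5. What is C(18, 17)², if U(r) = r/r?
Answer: 38025/4 ≈ 9506.3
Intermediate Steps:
U(r) = 1
P = -13/4 (P = -5/2 + ((-1 + 4)/(2 - 4))/2 = -5/2 + (3/(-2))/2 = -5/2 + (3*(-½))/2 = -5/2 + (½)*(-3/2) = -5/2 - ¾ = -13/4 ≈ -3.2500)
C(x, l) = 65/4 - 13*l/4 - 13*x/4 (C(x, l) = (l + (1*x - 5))*(-13/4) = (l + (x - 5))*(-13/4) = (l + (-5 + x))*(-13/4) = (-5 + l + x)*(-13/4) = 65/4 - 13*l/4 - 13*x/4)
C(18, 17)² = (65/4 - 13/4*17 - 13/4*18)² = (65/4 - 221/4 - 117/2)² = (-195/2)² = 38025/4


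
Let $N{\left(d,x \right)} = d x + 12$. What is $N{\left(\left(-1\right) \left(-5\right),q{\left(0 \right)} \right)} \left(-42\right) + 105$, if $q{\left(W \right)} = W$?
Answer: $-399$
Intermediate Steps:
$N{\left(d,x \right)} = 12 + d x$
$N{\left(\left(-1\right) \left(-5\right),q{\left(0 \right)} \right)} \left(-42\right) + 105 = \left(12 + \left(-1\right) \left(-5\right) 0\right) \left(-42\right) + 105 = \left(12 + 5 \cdot 0\right) \left(-42\right) + 105 = \left(12 + 0\right) \left(-42\right) + 105 = 12 \left(-42\right) + 105 = -504 + 105 = -399$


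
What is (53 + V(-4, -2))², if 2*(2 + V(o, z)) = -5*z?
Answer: 3136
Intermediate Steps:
V(o, z) = -2 - 5*z/2 (V(o, z) = -2 + (-5*z)/2 = -2 - 5*z/2)
(53 + V(-4, -2))² = (53 + (-2 - 5/2*(-2)))² = (53 + (-2 + 5))² = (53 + 3)² = 56² = 3136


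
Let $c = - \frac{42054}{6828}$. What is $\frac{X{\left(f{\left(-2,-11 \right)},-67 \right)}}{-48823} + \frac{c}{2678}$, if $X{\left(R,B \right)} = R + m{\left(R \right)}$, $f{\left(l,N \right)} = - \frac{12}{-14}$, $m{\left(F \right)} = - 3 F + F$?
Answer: $- \frac{2377117465}{1041538520204} \approx -0.0022823$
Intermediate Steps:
$m{\left(F \right)} = - 2 F$
$f{\left(l,N \right)} = \frac{6}{7}$ ($f{\left(l,N \right)} = \left(-12\right) \left(- \frac{1}{14}\right) = \frac{6}{7}$)
$X{\left(R,B \right)} = - R$ ($X{\left(R,B \right)} = R - 2 R = - R$)
$c = - \frac{7009}{1138}$ ($c = \left(-42054\right) \frac{1}{6828} = - \frac{7009}{1138} \approx -6.159$)
$\frac{X{\left(f{\left(-2,-11 \right)},-67 \right)}}{-48823} + \frac{c}{2678} = \frac{\left(-1\right) \frac{6}{7}}{-48823} - \frac{7009}{1138 \cdot 2678} = \left(- \frac{6}{7}\right) \left(- \frac{1}{48823}\right) - \frac{7009}{3047564} = \frac{6}{341761} - \frac{7009}{3047564} = - \frac{2377117465}{1041538520204}$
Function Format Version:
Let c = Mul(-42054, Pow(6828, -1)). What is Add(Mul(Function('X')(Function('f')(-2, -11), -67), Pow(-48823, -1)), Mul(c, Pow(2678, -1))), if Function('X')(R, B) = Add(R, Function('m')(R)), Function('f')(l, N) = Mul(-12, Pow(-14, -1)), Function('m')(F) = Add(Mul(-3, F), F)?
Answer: Rational(-2377117465, 1041538520204) ≈ -0.0022823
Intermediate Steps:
Function('m')(F) = Mul(-2, F)
Function('f')(l, N) = Rational(6, 7) (Function('f')(l, N) = Mul(-12, Rational(-1, 14)) = Rational(6, 7))
Function('X')(R, B) = Mul(-1, R) (Function('X')(R, B) = Add(R, Mul(-2, R)) = Mul(-1, R))
c = Rational(-7009, 1138) (c = Mul(-42054, Rational(1, 6828)) = Rational(-7009, 1138) ≈ -6.1590)
Add(Mul(Function('X')(Function('f')(-2, -11), -67), Pow(-48823, -1)), Mul(c, Pow(2678, -1))) = Add(Mul(Mul(-1, Rational(6, 7)), Pow(-48823, -1)), Mul(Rational(-7009, 1138), Pow(2678, -1))) = Add(Mul(Rational(-6, 7), Rational(-1, 48823)), Mul(Rational(-7009, 1138), Rational(1, 2678))) = Add(Rational(6, 341761), Rational(-7009, 3047564)) = Rational(-2377117465, 1041538520204)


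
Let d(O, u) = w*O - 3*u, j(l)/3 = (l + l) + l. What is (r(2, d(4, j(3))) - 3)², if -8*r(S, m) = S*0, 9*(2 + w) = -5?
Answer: 9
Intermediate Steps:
w = -23/9 (w = -2 + (⅑)*(-5) = -2 - 5/9 = -23/9 ≈ -2.5556)
j(l) = 9*l (j(l) = 3*((l + l) + l) = 3*(2*l + l) = 3*(3*l) = 9*l)
d(O, u) = -3*u - 23*O/9 (d(O, u) = -23*O/9 - 3*u = -3*u - 23*O/9)
r(S, m) = 0 (r(S, m) = -S*0/8 = -⅛*0 = 0)
(r(2, d(4, j(3))) - 3)² = (0 - 3)² = (-3)² = 9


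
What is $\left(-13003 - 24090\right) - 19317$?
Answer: $-56410$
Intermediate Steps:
$\left(-13003 - 24090\right) - 19317 = -37093 - 19317 = -56410$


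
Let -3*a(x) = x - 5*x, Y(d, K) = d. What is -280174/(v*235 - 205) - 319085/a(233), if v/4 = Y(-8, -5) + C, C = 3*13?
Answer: -27959295593/26967420 ≈ -1036.8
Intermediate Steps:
C = 39
a(x) = 4*x/3 (a(x) = -(x - 5*x)/3 = -(-4)*x/3 = 4*x/3)
v = 124 (v = 4*(-8 + 39) = 4*31 = 124)
-280174/(v*235 - 205) - 319085/a(233) = -280174/(124*235 - 205) - 319085/((4/3)*233) = -280174/(29140 - 205) - 319085/932/3 = -280174/28935 - 319085*3/932 = -280174*1/28935 - 957255/932 = -280174/28935 - 957255/932 = -27959295593/26967420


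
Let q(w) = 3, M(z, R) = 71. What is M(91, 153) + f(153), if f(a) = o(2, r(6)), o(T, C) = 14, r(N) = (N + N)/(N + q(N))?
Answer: 85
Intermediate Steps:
r(N) = 2*N/(3 + N) (r(N) = (N + N)/(N + 3) = (2*N)/(3 + N) = 2*N/(3 + N))
f(a) = 14
M(91, 153) + f(153) = 71 + 14 = 85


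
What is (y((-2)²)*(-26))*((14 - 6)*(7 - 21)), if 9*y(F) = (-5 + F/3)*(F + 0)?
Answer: -128128/27 ≈ -4745.5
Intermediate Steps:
y(F) = F*(-5 + F/3)/9 (y(F) = ((-5 + F/3)*(F + 0))/9 = ((-5 + F*(⅓))*F)/9 = ((-5 + F/3)*F)/9 = (F*(-5 + F/3))/9 = F*(-5 + F/3)/9)
(y((-2)²)*(-26))*((14 - 6)*(7 - 21)) = (((1/27)*(-2)²*(-15 + (-2)²))*(-26))*((14 - 6)*(7 - 21)) = (((1/27)*4*(-15 + 4))*(-26))*(8*(-14)) = (((1/27)*4*(-11))*(-26))*(-112) = -44/27*(-26)*(-112) = (1144/27)*(-112) = -128128/27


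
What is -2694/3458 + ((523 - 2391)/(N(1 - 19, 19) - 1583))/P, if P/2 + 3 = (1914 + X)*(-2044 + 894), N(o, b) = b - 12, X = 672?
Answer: -3156608512151/4051800090156 ≈ -0.77906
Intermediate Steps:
N(o, b) = -12 + b
P = -5947806 (P = -6 + 2*((1914 + 672)*(-2044 + 894)) = -6 + 2*(2586*(-1150)) = -6 + 2*(-2973900) = -6 - 5947800 = -5947806)
-2694/3458 + ((523 - 2391)/(N(1 - 19, 19) - 1583))/P = -2694/3458 + ((523 - 2391)/((-12 + 19) - 1583))/(-5947806) = -2694*1/3458 - 1868/(7 - 1583)*(-1/5947806) = -1347/1729 - 1868/(-1576)*(-1/5947806) = -1347/1729 - 1868*(-1/1576)*(-1/5947806) = -1347/1729 + (467/394)*(-1/5947806) = -1347/1729 - 467/2343435564 = -3156608512151/4051800090156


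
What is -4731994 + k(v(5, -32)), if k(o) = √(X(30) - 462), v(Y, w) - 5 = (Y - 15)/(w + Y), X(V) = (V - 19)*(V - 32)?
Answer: -4731994 + 22*I ≈ -4.732e+6 + 22.0*I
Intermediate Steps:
X(V) = (-32 + V)*(-19 + V) (X(V) = (-19 + V)*(-32 + V) = (-32 + V)*(-19 + V))
v(Y, w) = 5 + (-15 + Y)/(Y + w) (v(Y, w) = 5 + (Y - 15)/(w + Y) = 5 + (-15 + Y)/(Y + w))
k(o) = 22*I (k(o) = √((608 + 30² - 51*30) - 462) = √((608 + 900 - 1530) - 462) = √(-22 - 462) = √(-484) = 22*I)
-4731994 + k(v(5, -32)) = -4731994 + 22*I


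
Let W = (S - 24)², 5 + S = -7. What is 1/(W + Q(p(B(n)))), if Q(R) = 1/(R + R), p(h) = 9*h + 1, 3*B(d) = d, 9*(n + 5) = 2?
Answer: 80/103677 ≈ 0.00077163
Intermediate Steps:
S = -12 (S = -5 - 7 = -12)
n = -43/9 (n = -5 + (⅑)*2 = -5 + 2/9 = -43/9 ≈ -4.7778)
B(d) = d/3
W = 1296 (W = (-12 - 24)² = (-36)² = 1296)
p(h) = 1 + 9*h
Q(R) = 1/(2*R)
1/(W + Q(p(B(n)))) = 1/(1296 + 1/(2*(1 + 9*((⅓)*(-43/9))))) = 1/(1296 + 1/(2*(1 + 9*(-43/27)))) = 1/(1296 + 1/(2*(1 - 43/3))) = 1/(1296 + 1/(2*(-40/3))) = 1/(1296 + (½)*(-3/40)) = 1/(1296 - 3/80) = 1/(103677/80) = 80/103677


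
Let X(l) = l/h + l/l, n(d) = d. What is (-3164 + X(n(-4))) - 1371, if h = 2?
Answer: -4536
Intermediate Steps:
X(l) = 1 + l/2 (X(l) = l/2 + l/l = l*(½) + 1 = l/2 + 1 = 1 + l/2)
(-3164 + X(n(-4))) - 1371 = (-3164 + (1 + (½)*(-4))) - 1371 = (-3164 + (1 - 2)) - 1371 = (-3164 - 1) - 1371 = -3165 - 1371 = -4536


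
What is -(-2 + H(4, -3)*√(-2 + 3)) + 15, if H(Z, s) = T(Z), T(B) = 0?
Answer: 17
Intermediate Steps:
H(Z, s) = 0
-(-2 + H(4, -3)*√(-2 + 3)) + 15 = -(-2 + 0*√(-2 + 3)) + 15 = -(-2 + 0*√1) + 15 = -(-2 + 0*1) + 15 = -(-2 + 0) + 15 = -1*(-2) + 15 = 2 + 15 = 17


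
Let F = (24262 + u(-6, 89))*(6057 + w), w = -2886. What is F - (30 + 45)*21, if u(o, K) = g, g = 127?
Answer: 77335944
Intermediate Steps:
u(o, K) = 127
F = 77337519 (F = (24262 + 127)*(6057 - 2886) = 24389*3171 = 77337519)
F - (30 + 45)*21 = 77337519 - (30 + 45)*21 = 77337519 - 75*21 = 77337519 - 1*1575 = 77337519 - 1575 = 77335944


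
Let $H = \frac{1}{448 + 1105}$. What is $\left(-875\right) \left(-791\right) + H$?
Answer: $\frac{1074870126}{1553} \approx 6.9213 \cdot 10^{5}$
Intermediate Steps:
$H = \frac{1}{1553} \approx 0.00064391$
$\left(-875\right) \left(-791\right) + H = \left(-875\right) \left(-791\right) + \frac{1}{1553} = 692125 + \frac{1}{1553} = \frac{1074870126}{1553}$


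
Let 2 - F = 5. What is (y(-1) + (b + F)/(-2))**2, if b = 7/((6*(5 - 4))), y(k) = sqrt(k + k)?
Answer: -167/144 + 11*I*sqrt(2)/6 ≈ -1.1597 + 2.5927*I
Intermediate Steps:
F = -3 (F = 2 - 1*5 = 2 - 5 = -3)
y(k) = sqrt(2)*sqrt(k) (y(k) = sqrt(2*k) = sqrt(2)*sqrt(k))
b = 7/6 (b = 7/((6*1)) = 7/6 ≈ 1.1667)
(y(-1) + (b + F)/(-2))**2 = (sqrt(2)*sqrt(-1) + (7/6 - 3)/(-2))**2 = (sqrt(2)*I - 11/6*(-1/2))**2 = (I*sqrt(2) + 11/12)**2 = (11/12 + I*sqrt(2))**2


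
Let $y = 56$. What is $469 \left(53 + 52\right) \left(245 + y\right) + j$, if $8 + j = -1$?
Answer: $14822736$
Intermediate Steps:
$j = -9$ ($j = -8 - 1 = -9$)
$469 \left(53 + 52\right) \left(245 + y\right) + j = 469 \left(53 + 52\right) \left(245 + 56\right) - 9 = 469 \cdot 105 \cdot 301 - 9 = 469 \cdot 31605 - 9 = 14822745 - 9 = 14822736$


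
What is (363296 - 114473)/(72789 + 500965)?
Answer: 248823/573754 ≈ 0.43368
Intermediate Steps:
(363296 - 114473)/(72789 + 500965) = 248823/573754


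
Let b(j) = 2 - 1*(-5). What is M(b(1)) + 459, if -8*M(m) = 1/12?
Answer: 44063/96 ≈ 458.99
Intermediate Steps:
b(j) = 7 (b(j) = 2 + 5 = 7)
M(m) = -1/96 (M(m) = -⅛/12 = -⅛*1/12 = -1/96)
M(b(1)) + 459 = -1/96 + 459 = 44063/96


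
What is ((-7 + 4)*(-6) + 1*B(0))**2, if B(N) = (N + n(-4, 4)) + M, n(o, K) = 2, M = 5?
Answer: 625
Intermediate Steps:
B(N) = 7 + N (B(N) = (N + 2) + 5 = (2 + N) + 5 = 7 + N)
((-7 + 4)*(-6) + 1*B(0))**2 = ((-7 + 4)*(-6) + 1*(7 + 0))**2 = (-3*(-6) + 1*7)**2 = (18 + 7)**2 = 25**2 = 625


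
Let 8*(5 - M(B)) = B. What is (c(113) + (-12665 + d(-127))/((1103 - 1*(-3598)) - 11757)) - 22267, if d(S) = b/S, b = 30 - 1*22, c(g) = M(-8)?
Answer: -19946740769/896112 ≈ -22259.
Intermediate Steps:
M(B) = 5 - B/8
c(g) = 6 (c(g) = 5 - 1/8*(-8) = 5 + 1 = 6)
b = 8 (b = 30 - 22 = 8)
d(S) = 8/S
(c(113) + (-12665 + d(-127))/((1103 - 1*(-3598)) - 11757)) - 22267 = (6 + (-12665 + 8/(-127))/((1103 - 1*(-3598)) - 11757)) - 22267 = (6 + (-12665 + 8*(-1/127))/((1103 + 3598) - 11757)) - 22267 = (6 + (-12665 - 8/127)/(4701 - 11757)) - 22267 = (6 - 1608463/127/(-7056)) - 22267 = (6 - 1608463/127*(-1/7056)) - 22267 = (6 + 1608463/896112) - 22267 = 6985135/896112 - 22267 = -19946740769/896112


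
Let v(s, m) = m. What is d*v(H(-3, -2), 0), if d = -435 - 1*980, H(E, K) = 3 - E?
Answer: 0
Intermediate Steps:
d = -1415 (d = -435 - 980 = -1415)
d*v(H(-3, -2), 0) = -1415*0 = 0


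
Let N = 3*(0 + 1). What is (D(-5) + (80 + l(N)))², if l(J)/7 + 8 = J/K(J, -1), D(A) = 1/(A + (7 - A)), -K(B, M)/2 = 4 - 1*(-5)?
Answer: 931225/1764 ≈ 527.91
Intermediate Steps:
N = 3 (N = 3*1 = 3)
K(B, M) = -18 (K(B, M) = -2*(4 - 1*(-5)) = -2*(4 + 5) = -2*9 = -18)
D(A) = ⅐ (D(A) = 1/7 = ⅐)
l(J) = -56 - 7*J/18 (l(J) = -56 + 7*(J/(-18)) = -56 + 7*(J*(-1/18)) = -56 + 7*(-J/18) = -56 - 7*J/18)
(D(-5) + (80 + l(N)))² = (⅐ + (80 + (-56 - 7/18*3)))² = (⅐ + (80 + (-56 - 7/6)))² = (⅐ + (80 - 343/6))² = (⅐ + 137/6)² = (965/42)² = 931225/1764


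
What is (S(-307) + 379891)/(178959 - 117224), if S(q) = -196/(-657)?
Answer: 249588583/40559895 ≈ 6.1536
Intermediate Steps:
S(q) = 196/657 (S(q) = -196*(-1/657) = 196/657)
(S(-307) + 379891)/(178959 - 117224) = (196/657 + 379891)/(178959 - 117224) = (249588583/657)/61735 = (249588583/657)*(1/61735) = 249588583/40559895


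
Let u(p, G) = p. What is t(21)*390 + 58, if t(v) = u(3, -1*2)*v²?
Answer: 516028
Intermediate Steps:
t(v) = 3*v²
t(21)*390 + 58 = (3*21²)*390 + 58 = (3*441)*390 + 58 = 1323*390 + 58 = 515970 + 58 = 516028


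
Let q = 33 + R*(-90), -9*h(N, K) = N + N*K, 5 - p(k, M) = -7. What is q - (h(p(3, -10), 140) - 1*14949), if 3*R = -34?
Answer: 16190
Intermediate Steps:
R = -34/3 (R = (⅓)*(-34) = -34/3 ≈ -11.333)
p(k, M) = 12 (p(k, M) = 5 - 1*(-7) = 5 + 7 = 12)
h(N, K) = -N/9 - K*N/9 (h(N, K) = -(N + N*K)/9 = -(N + K*N)/9 = -N/9 - K*N/9)
q = 1053 (q = 33 - 34/3*(-90) = 33 + 1020 = 1053)
q - (h(p(3, -10), 140) - 1*14949) = 1053 - (-⅑*12*(1 + 140) - 1*14949) = 1053 - (-⅑*12*141 - 14949) = 1053 - (-188 - 14949) = 1053 - 1*(-15137) = 1053 + 15137 = 16190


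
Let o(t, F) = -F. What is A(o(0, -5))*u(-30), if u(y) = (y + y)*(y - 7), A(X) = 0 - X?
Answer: -11100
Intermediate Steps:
A(X) = -X
u(y) = 2*y*(-7 + y) (u(y) = (2*y)*(-7 + y) = 2*y*(-7 + y))
A(o(0, -5))*u(-30) = (-(-1)*(-5))*(2*(-30)*(-7 - 30)) = (-1*5)*(2*(-30)*(-37)) = -5*2220 = -11100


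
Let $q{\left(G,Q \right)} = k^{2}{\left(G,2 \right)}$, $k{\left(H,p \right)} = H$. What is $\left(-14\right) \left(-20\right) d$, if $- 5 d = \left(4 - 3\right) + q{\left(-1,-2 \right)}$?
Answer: $-112$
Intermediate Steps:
$q{\left(G,Q \right)} = G^{2}$
$d = - \frac{2}{5}$ ($d = - \frac{\left(4 - 3\right) + \left(-1\right)^{2}}{5} = - \frac{1 + 1}{5} = \left(- \frac{1}{5}\right) 2 = - \frac{2}{5} \approx -0.4$)
$\left(-14\right) \left(-20\right) d = \left(-14\right) \left(-20\right) \left(- \frac{2}{5}\right) = 280 \left(- \frac{2}{5}\right) = -112$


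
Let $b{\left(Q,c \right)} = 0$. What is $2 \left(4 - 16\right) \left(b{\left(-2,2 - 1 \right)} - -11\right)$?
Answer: $-264$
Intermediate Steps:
$2 \left(4 - 16\right) \left(b{\left(-2,2 - 1 \right)} - -11\right) = 2 \left(4 - 16\right) \left(0 - -11\right) = 2 \left(4 - 16\right) \left(0 + 11\right) = 2 \left(\left(-12\right) 11\right) = 2 \left(-132\right) = -264$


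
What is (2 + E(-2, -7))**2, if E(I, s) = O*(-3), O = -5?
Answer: 289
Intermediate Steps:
E(I, s) = 15 (E(I, s) = -5*(-3) = 15)
(2 + E(-2, -7))**2 = (2 + 15)**2 = 17**2 = 289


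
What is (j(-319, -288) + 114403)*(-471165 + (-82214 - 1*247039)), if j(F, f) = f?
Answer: -91339700070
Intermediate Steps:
(j(-319, -288) + 114403)*(-471165 + (-82214 - 1*247039)) = (-288 + 114403)*(-471165 + (-82214 - 1*247039)) = 114115*(-471165 + (-82214 - 247039)) = 114115*(-471165 - 329253) = 114115*(-800418) = -91339700070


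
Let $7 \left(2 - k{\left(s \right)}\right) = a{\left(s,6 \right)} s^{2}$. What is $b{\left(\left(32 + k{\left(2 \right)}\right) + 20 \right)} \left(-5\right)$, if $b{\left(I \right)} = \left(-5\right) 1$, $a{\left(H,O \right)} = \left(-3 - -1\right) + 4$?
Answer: $25$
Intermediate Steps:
$a{\left(H,O \right)} = 2$ ($a{\left(H,O \right)} = \left(-3 + 1\right) + 4 = -2 + 4 = 2$)
$k{\left(s \right)} = 2 - \frac{2 s^{2}}{7}$
$b{\left(I \right)} = -5$
$b{\left(\left(32 + k{\left(2 \right)}\right) + 20 \right)} \left(-5\right) = \left(-5\right) \left(-5\right) = 25$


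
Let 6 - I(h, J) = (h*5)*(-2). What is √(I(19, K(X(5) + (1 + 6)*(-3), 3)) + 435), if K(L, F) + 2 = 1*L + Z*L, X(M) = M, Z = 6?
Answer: √631 ≈ 25.120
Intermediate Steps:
K(L, F) = -2 + 7*L (K(L, F) = -2 + (1*L + 6*L) = -2 + (L + 6*L) = -2 + 7*L)
I(h, J) = 6 + 10*h (I(h, J) = 6 - h*5*(-2) = 6 - 5*h*(-2) = 6 - (-10)*h = 6 + 10*h)
√(I(19, K(X(5) + (1 + 6)*(-3), 3)) + 435) = √((6 + 10*19) + 435) = √((6 + 190) + 435) = √(196 + 435) = √631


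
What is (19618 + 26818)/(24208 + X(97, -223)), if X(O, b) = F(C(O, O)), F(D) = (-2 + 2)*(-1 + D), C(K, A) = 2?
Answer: 11609/6052 ≈ 1.9182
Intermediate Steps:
F(D) = 0 (F(D) = 0*(-1 + D) = 0)
X(O, b) = 0
(19618 + 26818)/(24208 + X(97, -223)) = (19618 + 26818)/(24208 + 0) = 46436/24208 = 46436*(1/24208) = 11609/6052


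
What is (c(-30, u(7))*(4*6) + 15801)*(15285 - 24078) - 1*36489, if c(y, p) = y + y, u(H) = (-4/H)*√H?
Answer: -126312762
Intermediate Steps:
u(H) = -4/√H
c(y, p) = 2*y
(c(-30, u(7))*(4*6) + 15801)*(15285 - 24078) - 1*36489 = ((2*(-30))*(4*6) + 15801)*(15285 - 24078) - 1*36489 = (-60*24 + 15801)*(-8793) - 36489 = (-1440 + 15801)*(-8793) - 36489 = 14361*(-8793) - 36489 = -126276273 - 36489 = -126312762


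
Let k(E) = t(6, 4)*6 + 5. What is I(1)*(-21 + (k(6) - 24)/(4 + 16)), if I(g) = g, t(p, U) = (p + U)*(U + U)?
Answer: 41/20 ≈ 2.0500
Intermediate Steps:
t(p, U) = 2*U*(U + p) (t(p, U) = (U + p)*(2*U) = 2*U*(U + p))
k(E) = 485 (k(E) = (2*4*(4 + 6))*6 + 5 = (2*4*10)*6 + 5 = 80*6 + 5 = 480 + 5 = 485)
I(1)*(-21 + (k(6) - 24)/(4 + 16)) = 1*(-21 + (485 - 24)/(4 + 16)) = 1*(-21 + 461/20) = 1*(41/20) = 41/20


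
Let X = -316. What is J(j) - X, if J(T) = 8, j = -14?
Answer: 324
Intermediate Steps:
J(j) - X = 8 - 1*(-316) = 8 + 316 = 324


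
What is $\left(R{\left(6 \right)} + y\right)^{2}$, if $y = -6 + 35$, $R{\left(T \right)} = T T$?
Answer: $4225$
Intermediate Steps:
$R{\left(T \right)} = T^{2}$
$y = 29$
$\left(R{\left(6 \right)} + y\right)^{2} = \left(6^{2} + 29\right)^{2} = \left(36 + 29\right)^{2} = 65^{2} = 4225$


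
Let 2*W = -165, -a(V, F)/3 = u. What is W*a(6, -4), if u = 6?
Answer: 1485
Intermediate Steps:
a(V, F) = -18 (a(V, F) = -3*6 = -18)
W = -165/2 (W = (½)*(-165) = -165/2 ≈ -82.500)
W*a(6, -4) = -165/2*(-18) = 1485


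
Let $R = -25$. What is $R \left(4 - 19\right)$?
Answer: $375$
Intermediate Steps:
$R \left(4 - 19\right) = - 25 \left(4 - 19\right) = \left(-25\right) \left(-15\right) = 375$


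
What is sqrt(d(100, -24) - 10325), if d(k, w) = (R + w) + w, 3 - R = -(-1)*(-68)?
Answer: I*sqrt(10302) ≈ 101.5*I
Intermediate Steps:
R = 71 (R = 3 - (-1)*(-1*(-68)) = 3 - (-1)*68 = 3 - 1*(-68) = 3 + 68 = 71)
d(k, w) = 71 + 2*w (d(k, w) = (71 + w) + w = 71 + 2*w)
sqrt(d(100, -24) - 10325) = sqrt((71 + 2*(-24)) - 10325) = sqrt((71 - 48) - 10325) = sqrt(23 - 10325) = sqrt(-10302) = I*sqrt(10302)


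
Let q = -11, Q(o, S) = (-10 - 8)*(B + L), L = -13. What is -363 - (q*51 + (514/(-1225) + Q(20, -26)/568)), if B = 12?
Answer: 69019151/347900 ≈ 198.39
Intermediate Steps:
Q(o, S) = 18 (Q(o, S) = (-10 - 8)*(12 - 13) = -18*(-1) = 18)
-363 - (q*51 + (514/(-1225) + Q(20, -26)/568)) = -363 - (-11*51 + (514/(-1225) + 18/568)) = -363 - (-561 + (514*(-1/1225) + 18*(1/568))) = -363 - (-561 + (-514/1225 + 9/284)) = -363 - (-561 - 134951/347900) = -363 - 1*(-195306851/347900) = -363 + 195306851/347900 = 69019151/347900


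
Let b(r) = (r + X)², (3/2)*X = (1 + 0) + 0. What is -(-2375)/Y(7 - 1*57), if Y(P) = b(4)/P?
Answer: -534375/98 ≈ -5452.8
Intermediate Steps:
X = ⅔ (X = 2*((1 + 0) + 0)/3 = 2*(1 + 0)/3 = (⅔)*1 = ⅔ ≈ 0.66667)
b(r) = (⅔ + r)² (b(r) = (r + ⅔)² = (⅔ + r)²)
Y(P) = 196/(9*P) (Y(P) = ((2 + 3*4)²/9)/P = ((2 + 12)²/9)/P = ((⅑)*14²)/P = ((⅑)*196)/P = 196/(9*P))
-(-2375)/Y(7 - 1*57) = -(-2375)/(196/(9*(7 - 1*57))) = -(-2375)/(196/(9*(7 - 57))) = -(-2375)/((196/9)/(-50)) = -(-2375)/((196/9)*(-1/50)) = -(-2375)/(-98/225) = -(-2375)*(-225)/98 = -1*534375/98 = -534375/98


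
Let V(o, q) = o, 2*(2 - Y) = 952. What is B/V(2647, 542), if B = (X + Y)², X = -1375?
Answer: 3418801/2647 ≈ 1291.6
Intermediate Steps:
Y = -474 (Y = 2 - ½*952 = 2 - 476 = -474)
B = 3418801 (B = (-1375 - 474)² = (-1849)² = 3418801)
B/V(2647, 542) = 3418801/2647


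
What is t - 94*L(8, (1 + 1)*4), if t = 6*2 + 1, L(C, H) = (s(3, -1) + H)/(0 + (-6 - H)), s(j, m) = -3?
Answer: 326/7 ≈ 46.571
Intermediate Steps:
L(C, H) = (-3 + H)/(-6 - H) (L(C, H) = (-3 + H)/(0 + (-6 - H)) = (-3 + H)/(-6 - H))
t = 13 (t = 12 + 1 = 13)
t - 94*L(8, (1 + 1)*4) = 13 - 94*(3 - (1 + 1)*4)/(6 + (1 + 1)*4) = 13 - 94*(3 - 2*4)/(6 + 2*4) = 13 - 94*(3 - 1*8)/(6 + 8) = 13 - 94*(3 - 8)/14 = 13 - 47*(-5)/7 = 13 - 94*(-5/14) = 13 + 235/7 = 326/7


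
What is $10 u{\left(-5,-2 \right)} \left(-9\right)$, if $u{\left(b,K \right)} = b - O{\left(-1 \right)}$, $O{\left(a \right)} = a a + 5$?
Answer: $990$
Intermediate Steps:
$O{\left(a \right)} = 5 + a^{2}$ ($O{\left(a \right)} = a^{2} + 5 = 5 + a^{2}$)
$u{\left(b,K \right)} = -6 + b$ ($u{\left(b,K \right)} = b - \left(5 + \left(-1\right)^{2}\right) = b - \left(5 + 1\right) = b - 6 = -6 + b$)
$10 u{\left(-5,-2 \right)} \left(-9\right) = 10 \left(-6 - 5\right) \left(-9\right) = 10 \left(-11\right) \left(-9\right) = \left(-110\right) \left(-9\right) = 990$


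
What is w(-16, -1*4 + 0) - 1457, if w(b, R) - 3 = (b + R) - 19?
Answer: -1493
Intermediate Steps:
w(b, R) = -16 + R + b (w(b, R) = 3 + ((b + R) - 19) = 3 + ((R + b) - 19) = 3 + (-19 + R + b) = -16 + R + b)
w(-16, -1*4 + 0) - 1457 = (-16 + (-1*4 + 0) - 16) - 1457 = (-16 + (-4 + 0) - 16) - 1457 = (-16 - 4 - 16) - 1457 = -36 - 1457 = -1493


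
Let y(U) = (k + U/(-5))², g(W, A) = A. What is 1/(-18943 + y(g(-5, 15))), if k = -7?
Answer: -1/18843 ≈ -5.3070e-5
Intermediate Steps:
y(U) = (-7 - U/5)² (y(U) = (-7 + U/(-5))² = (-7 + U*(-⅕))² = (-7 - U/5)²)
1/(-18943 + y(g(-5, 15))) = 1/(-18943 + (35 + 15)²/25) = 1/(-18943 + (1/25)*50²) = 1/(-18943 + (1/25)*2500) = 1/(-18943 + 100) = 1/(-18843) = -1/18843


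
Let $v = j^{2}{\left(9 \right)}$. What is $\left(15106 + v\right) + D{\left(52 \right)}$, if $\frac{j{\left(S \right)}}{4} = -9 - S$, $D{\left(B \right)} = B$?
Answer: $20342$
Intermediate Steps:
$j{\left(S \right)} = -36 - 4 S$ ($j{\left(S \right)} = 4 \left(-9 - S\right) = -36 - 4 S$)
$v = 5184$ ($v = \left(-36 - 36\right)^{2} = \left(-72\right)^{2} = 5184$)
$\left(15106 + v\right) + D{\left(52 \right)} = \left(15106 + 5184\right) + 52 = 20290 + 52 = 20342$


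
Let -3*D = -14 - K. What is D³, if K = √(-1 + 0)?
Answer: (14 + I)³/27 ≈ 100.07 + 21.741*I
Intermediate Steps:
K = I (K = √(-1) = I ≈ 1.0*I)
D = 14/3 + I/3 (D = -(-14 - I)/3 = 14/3 + I/3 ≈ 4.6667 + 0.33333*I)
D³ = (14/3 + I/3)³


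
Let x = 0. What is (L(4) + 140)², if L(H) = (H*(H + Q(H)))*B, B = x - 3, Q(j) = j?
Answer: 1936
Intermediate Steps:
B = -3 (B = 0 - 3 = -3)
L(H) = -6*H² (L(H) = (H*(H + H))*(-3) = (H*(2*H))*(-3) = (2*H²)*(-3) = -6*H²)
(L(4) + 140)² = (-6*4² + 140)² = (-6*16 + 140)² = (-96 + 140)² = 44² = 1936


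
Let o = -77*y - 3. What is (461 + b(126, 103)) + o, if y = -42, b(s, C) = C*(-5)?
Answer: 3177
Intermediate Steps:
b(s, C) = -5*C
o = 3231 (o = -77*(-42) - 3 = 3234 - 3 = 3231)
(461 + b(126, 103)) + o = (461 - 5*103) + 3231 = (461 - 515) + 3231 = -54 + 3231 = 3177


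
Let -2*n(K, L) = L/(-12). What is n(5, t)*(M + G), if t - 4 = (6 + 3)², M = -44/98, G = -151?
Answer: -630785/1176 ≈ -536.38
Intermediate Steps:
M = -22/49 (M = -44*1/98 = -22/49 ≈ -0.44898)
t = 85 (t = 4 + (6 + 3)² = 4 + 9² = 4 + 81 = 85)
n(K, L) = L/24 (n(K, L) = -L/(2*(-12)) = -L*(-1)/(2*12) = -(-1)*L/24 = L/24)
n(5, t)*(M + G) = ((1/24)*85)*(-22/49 - 151) = (85/24)*(-7421/49) = -630785/1176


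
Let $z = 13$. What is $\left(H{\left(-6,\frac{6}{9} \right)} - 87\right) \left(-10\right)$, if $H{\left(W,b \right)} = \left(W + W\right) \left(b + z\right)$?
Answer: $2510$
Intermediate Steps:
$H{\left(W,b \right)} = 2 W \left(13 + b\right)$ ($H{\left(W,b \right)} = \left(W + W\right) \left(b + 13\right) = 2 W \left(13 + b\right)$)
$\left(H{\left(-6,\frac{6}{9} \right)} - 87\right) \left(-10\right) = \left(2 \left(-6\right) \left(13 + \frac{6}{9}\right) - 87\right) \left(-10\right) = \left(2 \left(-6\right) \left(13 + 6 \cdot \frac{1}{9}\right) - 87\right) \left(-10\right) = \left(2 \left(-6\right) \left(13 + \frac{2}{3}\right) - 87\right) \left(-10\right) = \left(2 \left(-6\right) \frac{41}{3} - 87\right) \left(-10\right) = \left(-164 - 87\right) \left(-10\right) = \left(-251\right) \left(-10\right) = 2510$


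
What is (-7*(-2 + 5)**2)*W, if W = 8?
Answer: -504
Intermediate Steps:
(-7*(-2 + 5)**2)*W = -7*(-2 + 5)**2*8 = -7*3**2*8 = -7*9*8 = -63*8 = -504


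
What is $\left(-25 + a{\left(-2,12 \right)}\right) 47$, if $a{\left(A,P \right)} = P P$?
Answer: $5593$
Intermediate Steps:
$a{\left(A,P \right)} = P^{2}$
$\left(-25 + a{\left(-2,12 \right)}\right) 47 = \left(-25 + 12^{2}\right) 47 = \left(-25 + 144\right) 47 = 119 \cdot 47 = 5593$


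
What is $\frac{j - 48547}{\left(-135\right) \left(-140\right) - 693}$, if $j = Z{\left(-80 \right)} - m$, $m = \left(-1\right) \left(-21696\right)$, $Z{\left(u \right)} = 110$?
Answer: $- \frac{10019}{2601} \approx -3.852$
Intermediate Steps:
$m = 21696$
$j = -21586$ ($j = 110 - 21696 = -21586$)
$\frac{j - 48547}{\left(-135\right) \left(-140\right) - 693} = \frac{-21586 - 48547}{\left(-135\right) \left(-140\right) - 693} = - \frac{70133}{18900 - 693} = - \frac{70133}{18207} = \left(-70133\right) \frac{1}{18207} = - \frac{10019}{2601}$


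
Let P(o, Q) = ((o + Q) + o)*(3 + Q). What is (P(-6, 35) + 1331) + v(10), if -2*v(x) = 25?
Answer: 4385/2 ≈ 2192.5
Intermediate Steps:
v(x) = -25/2 (v(x) = -½*25 = -25/2)
P(o, Q) = (3 + Q)*(Q + 2*o) (P(o, Q) = ((Q + o) + o)*(3 + Q) = (Q + 2*o)*(3 + Q) = (3 + Q)*(Q + 2*o))
(P(-6, 35) + 1331) + v(10) = ((35² + 3*35 + 6*(-6) + 2*35*(-6)) + 1331) - 25/2 = ((1225 + 105 - 36 - 420) + 1331) - 25/2 = (874 + 1331) - 25/2 = 2205 - 25/2 = 4385/2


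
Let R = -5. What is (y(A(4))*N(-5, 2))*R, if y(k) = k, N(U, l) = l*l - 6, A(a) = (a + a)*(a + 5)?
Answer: 720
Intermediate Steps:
A(a) = 2*a*(5 + a) (A(a) = (2*a)*(5 + a) = 2*a*(5 + a))
N(U, l) = -6 + l**2 (N(U, l) = l**2 - 6 = -6 + l**2)
(y(A(4))*N(-5, 2))*R = ((2*4*(5 + 4))*(-6 + 2**2))*(-5) = ((2*4*9)*(-6 + 4))*(-5) = (72*(-2))*(-5) = -144*(-5) = 720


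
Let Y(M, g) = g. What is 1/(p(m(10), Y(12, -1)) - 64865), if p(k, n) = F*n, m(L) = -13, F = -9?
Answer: -1/64856 ≈ -1.5419e-5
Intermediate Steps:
p(k, n) = -9*n
1/(p(m(10), Y(12, -1)) - 64865) = 1/(-9*(-1) - 64865) = 1/(9 - 64865) = 1/(-64856) = -1/64856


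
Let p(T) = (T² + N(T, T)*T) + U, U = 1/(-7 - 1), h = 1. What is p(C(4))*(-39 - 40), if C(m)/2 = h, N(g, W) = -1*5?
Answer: 3871/8 ≈ 483.88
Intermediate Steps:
N(g, W) = -5
C(m) = 2 (C(m) = 2*1 = 2)
U = -⅛ (U = 1/(-8) = -⅛ ≈ -0.12500)
p(T) = -⅛ + T² - 5*T (p(T) = (T² - 5*T) - ⅛ = -⅛ + T² - 5*T)
p(C(4))*(-39 - 40) = (-⅛ + 2² - 5*2)*(-39 - 40) = (-⅛ + 4 - 10)*(-79) = -49/8*(-79) = 3871/8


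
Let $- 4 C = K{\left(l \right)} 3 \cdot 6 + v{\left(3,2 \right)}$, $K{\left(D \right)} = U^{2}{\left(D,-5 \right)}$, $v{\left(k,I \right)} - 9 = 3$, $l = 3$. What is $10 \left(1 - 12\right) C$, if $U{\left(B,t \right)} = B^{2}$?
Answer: $40425$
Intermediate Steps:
$v{\left(k,I \right)} = 12$ ($v{\left(k,I \right)} = 9 + 3 = 12$)
$K{\left(D \right)} = D^{4}$ ($K{\left(D \right)} = \left(D^{2}\right)^{2} = D^{4}$)
$C = - \frac{735}{2}$ ($C = - \frac{3^{4} \cdot 3 \cdot 6 + 12}{4} = - \frac{81 \cdot 18 + 12}{4} = - \frac{1458 + 12}{4} = \left(- \frac{1}{4}\right) 1470 = - \frac{735}{2} \approx -367.5$)
$10 \left(1 - 12\right) C = 10 \left(1 - 12\right) \left(- \frac{735}{2}\right) = 10 \left(-11\right) \left(- \frac{735}{2}\right) = \left(-110\right) \left(- \frac{735}{2}\right) = 40425$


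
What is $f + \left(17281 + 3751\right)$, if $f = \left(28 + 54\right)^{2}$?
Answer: $27756$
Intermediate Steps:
$f = 6724$ ($f = 82^{2} = 6724$)
$f + \left(17281 + 3751\right) = 6724 + \left(17281 + 3751\right) = 6724 + 21032 = 27756$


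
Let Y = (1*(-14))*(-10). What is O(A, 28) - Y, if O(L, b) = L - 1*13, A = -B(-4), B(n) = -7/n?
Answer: -619/4 ≈ -154.75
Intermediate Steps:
Y = 140 (Y = -14*(-10) = 140)
A = -7/4 (A = -(-7)/(-4) = -(-7)*(-1)/4 = -1*7/4 = -7/4 ≈ -1.7500)
O(L, b) = -13 + L (O(L, b) = L - 13 = -13 + L)
O(A, 28) - Y = (-13 - 7/4) - 1*140 = -59/4 - 140 = -619/4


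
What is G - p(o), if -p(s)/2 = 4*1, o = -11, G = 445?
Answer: 453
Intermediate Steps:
p(s) = -8
G - p(o) = 445 - 1*(-8) = 445 + 8 = 453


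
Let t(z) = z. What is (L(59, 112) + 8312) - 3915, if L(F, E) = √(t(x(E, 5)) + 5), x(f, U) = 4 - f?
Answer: 4397 + I*√103 ≈ 4397.0 + 10.149*I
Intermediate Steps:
L(F, E) = √(9 - E) (L(F, E) = √((4 - E) + 5) = √(9 - E))
(L(59, 112) + 8312) - 3915 = (√(9 - 1*112) + 8312) - 3915 = (√(9 - 112) + 8312) - 3915 = (√(-103) + 8312) - 3915 = (I*√103 + 8312) - 3915 = (8312 + I*√103) - 3915 = 4397 + I*√103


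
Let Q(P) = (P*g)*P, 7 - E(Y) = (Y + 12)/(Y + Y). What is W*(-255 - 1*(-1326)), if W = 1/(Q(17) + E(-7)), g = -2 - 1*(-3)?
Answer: 1666/461 ≈ 3.6139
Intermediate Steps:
E(Y) = 7 - (12 + Y)/(2*Y) (E(Y) = 7 - (Y + 12)/(Y + Y) = 7 - (12 + Y)/(2*Y))
g = 1 (g = -2 + 3 = 1)
Q(P) = P² (Q(P) = (P*1)*P = P*P = P²)
W = 14/4149 (W = 1/(17² + (13/2 - 6/(-7))) = 1/(289 + (13/2 - 6*(-⅐))) = 1/(289 + (13/2 + 6/7)) = 1/(289 + 103/14) = 1/(4149/14) = 14/4149 ≈ 0.0033743)
W*(-255 - 1*(-1326)) = 14*(-255 - 1*(-1326))/4149 = 14*(-255 + 1326)/4149 = (14/4149)*1071 = 1666/461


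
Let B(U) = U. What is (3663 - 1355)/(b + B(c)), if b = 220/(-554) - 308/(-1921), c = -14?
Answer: -307031509/1893908 ≈ -162.12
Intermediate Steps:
b = -125994/532117 (b = 220*(-1/554) - 308*(-1/1921) = -110/277 + 308/1921 = -125994/532117 ≈ -0.23678)
(3663 - 1355)/(b + B(c)) = (3663 - 1355)/(-125994/532117 - 14) = 2308/(-7575632/532117) = 2308*(-532117/7575632) = -307031509/1893908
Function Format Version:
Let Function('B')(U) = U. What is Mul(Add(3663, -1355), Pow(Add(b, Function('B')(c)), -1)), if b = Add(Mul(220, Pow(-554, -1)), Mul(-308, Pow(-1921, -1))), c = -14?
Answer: Rational(-307031509, 1893908) ≈ -162.12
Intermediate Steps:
b = Rational(-125994, 532117) (b = Add(Mul(220, Rational(-1, 554)), Mul(-308, Rational(-1, 1921))) = Add(Rational(-110, 277), Rational(308, 1921)) = Rational(-125994, 532117) ≈ -0.23678)
Mul(Add(3663, -1355), Pow(Add(b, Function('B')(c)), -1)) = Mul(Add(3663, -1355), Pow(Add(Rational(-125994, 532117), -14), -1)) = Mul(2308, Pow(Rational(-7575632, 532117), -1)) = Mul(2308, Rational(-532117, 7575632)) = Rational(-307031509, 1893908)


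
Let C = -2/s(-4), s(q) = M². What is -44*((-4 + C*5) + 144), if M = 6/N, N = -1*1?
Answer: -55330/9 ≈ -6147.8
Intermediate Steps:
N = -1
M = -6 (M = 6/(-1) = 6*(-1) = -6)
s(q) = 36 (s(q) = (-6)² = 36)
C = -1/18 (C = -2/36 = -2*1/36 = -1/18 ≈ -0.055556)
-44*((-4 + C*5) + 144) = -44*((-4 - 1/18*5) + 144) = -44*((-4 - 5/18) + 144) = -44*(-77/18 + 144) = -44*2515/18 = -55330/9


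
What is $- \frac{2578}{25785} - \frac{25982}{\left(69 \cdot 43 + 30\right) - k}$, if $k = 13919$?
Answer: $\frac{320894477}{140811885} \approx 2.2789$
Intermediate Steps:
$- \frac{2578}{25785} - \frac{25982}{\left(69 \cdot 43 + 30\right) - k} = - \frac{2578}{25785} - \frac{25982}{\left(69 \cdot 43 + 30\right) - 13919} = \left(-2578\right) \frac{1}{25785} - \frac{25982}{\left(2967 + 30\right) - 13919} = - \frac{2578}{25785} - \frac{25982}{2997 - 13919} = - \frac{2578}{25785} - \frac{25982}{-10922} = - \frac{2578}{25785} - - \frac{12991}{5461} = - \frac{2578}{25785} + \frac{12991}{5461} = \frac{320894477}{140811885}$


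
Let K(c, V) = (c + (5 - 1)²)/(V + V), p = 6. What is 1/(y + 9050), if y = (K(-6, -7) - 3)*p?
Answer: 7/63194 ≈ 0.00011077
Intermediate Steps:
K(c, V) = (16 + c)/(2*V) (K(c, V) = (c + 4²)/((2*V)) = (c + 16)*(1/(2*V)) = (16 + c)*(1/(2*V)) = (16 + c)/(2*V))
y = -156/7 (y = ((½)*(16 - 6)/(-7) - 3)*6 = ((½)*(-⅐)*10 - 3)*6 = (-5/7 - 3)*6 = -26/7*6 = -156/7 ≈ -22.286)
1/(y + 9050) = 1/(-156/7 + 9050) = 1/(63194/7) = 7/63194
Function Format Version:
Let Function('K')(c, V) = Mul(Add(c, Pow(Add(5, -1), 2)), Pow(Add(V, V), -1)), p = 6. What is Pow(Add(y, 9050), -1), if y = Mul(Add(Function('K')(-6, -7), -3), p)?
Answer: Rational(7, 63194) ≈ 0.00011077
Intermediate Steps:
Function('K')(c, V) = Mul(Rational(1, 2), Pow(V, -1), Add(16, c)) (Function('K')(c, V) = Mul(Add(c, Pow(4, 2)), Pow(Mul(2, V), -1)) = Mul(Add(c, 16), Mul(Rational(1, 2), Pow(V, -1))) = Mul(Add(16, c), Mul(Rational(1, 2), Pow(V, -1))) = Mul(Rational(1, 2), Pow(V, -1), Add(16, c)))
y = Rational(-156, 7) (y = Mul(Add(Mul(Rational(1, 2), Pow(-7, -1), Add(16, -6)), -3), 6) = Mul(Add(Mul(Rational(1, 2), Rational(-1, 7), 10), -3), 6) = Mul(Add(Rational(-5, 7), -3), 6) = Mul(Rational(-26, 7), 6) = Rational(-156, 7) ≈ -22.286)
Pow(Add(y, 9050), -1) = Pow(Add(Rational(-156, 7), 9050), -1) = Pow(Rational(63194, 7), -1) = Rational(7, 63194)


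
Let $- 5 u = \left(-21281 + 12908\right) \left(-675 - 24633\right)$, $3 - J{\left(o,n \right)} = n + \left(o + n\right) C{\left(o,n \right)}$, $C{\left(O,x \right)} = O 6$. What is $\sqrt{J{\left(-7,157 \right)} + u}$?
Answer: $\frac{i \sqrt{1059365770}}{5} \approx 6509.6 i$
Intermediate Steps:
$C{\left(O,x \right)} = 6 O$
$J{\left(o,n \right)} = 3 - n - 6 o \left(n + o\right)$ ($J{\left(o,n \right)} = 3 - \left(n + \left(o + n\right) 6 o\right) = 3 - \left(n + \left(n + o\right) 6 o\right) = 3 - \left(n + 6 o \left(n + o\right)\right) = 3 - n - 6 o \left(n + o\right)$)
$u = - \frac{211903884}{5}$ ($u = - \frac{\left(-21281 + 12908\right) \left(-675 - 24633\right)}{5} = - \frac{\left(-8373\right) \left(-25308\right)}{5} = \left(- \frac{1}{5}\right) 211903884 = - \frac{211903884}{5} \approx -4.2381 \cdot 10^{7}$)
$\sqrt{J{\left(-7,157 \right)} + u} = \sqrt{\left(3 - 157 - 6 \left(-7\right)^{2} - 942 \left(-7\right)\right) - \frac{211903884}{5}} = \sqrt{\left(3 - 157 - 294 + 6594\right) - \frac{211903884}{5}} = \sqrt{6146 - \frac{211903884}{5}} = \sqrt{- \frac{211873154}{5}} = \frac{i \sqrt{1059365770}}{5}$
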